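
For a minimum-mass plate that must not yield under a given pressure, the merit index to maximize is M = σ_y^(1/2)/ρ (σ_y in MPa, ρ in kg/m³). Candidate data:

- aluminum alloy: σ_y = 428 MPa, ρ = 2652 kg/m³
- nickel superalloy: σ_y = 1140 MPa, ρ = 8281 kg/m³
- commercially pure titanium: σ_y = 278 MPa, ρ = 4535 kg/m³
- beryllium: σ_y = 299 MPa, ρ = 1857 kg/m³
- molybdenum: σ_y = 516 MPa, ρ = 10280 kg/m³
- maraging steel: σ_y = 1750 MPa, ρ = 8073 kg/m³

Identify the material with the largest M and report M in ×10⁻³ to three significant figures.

Computing M directly (units already consistent):
  beryllium: M = 9.31×10⁻³
  aluminum alloy: M = 7.80×10⁻³
  maraging steel: M = 5.18×10⁻³
  nickel superalloy: M = 4.08×10⁻³
  commercially pure titanium: M = 3.68×10⁻³
  molybdenum: M = 2.21×10⁻³
Highest index: beryllium.

beryllium, M = 9.31×10⁻³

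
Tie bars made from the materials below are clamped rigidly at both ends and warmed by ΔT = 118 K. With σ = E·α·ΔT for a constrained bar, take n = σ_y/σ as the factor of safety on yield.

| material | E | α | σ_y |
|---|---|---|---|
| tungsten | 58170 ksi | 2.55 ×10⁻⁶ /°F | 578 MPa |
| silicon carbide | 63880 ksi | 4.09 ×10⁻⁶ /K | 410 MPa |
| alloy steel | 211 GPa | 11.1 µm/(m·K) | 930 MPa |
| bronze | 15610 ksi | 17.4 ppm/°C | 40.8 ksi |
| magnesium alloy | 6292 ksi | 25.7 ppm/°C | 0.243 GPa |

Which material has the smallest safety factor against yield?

bronze

Per material, after unit conversion:
  tungsten: E = 401.1, α = 4.59, σ_y = 578.0 → σ = 217 MPa, n = 2.66
  silicon carbide: E = 440.4, α = 4.09, σ_y = 410.0 → σ = 213 MPa, n = 1.93
  alloy steel: E = 211.0, α = 11.1, σ_y = 930.0 → σ = 276 MPa, n = 3.37
  bronze: E = 107.6, α = 17.4, σ_y = 281.3 → σ = 221 MPa, n = 1.27
  magnesium alloy: E = 43.38, α = 25.7, σ_y = 243.0 → σ = 132 MPa, n = 1.85
The minimum is bronze at n = 1.27.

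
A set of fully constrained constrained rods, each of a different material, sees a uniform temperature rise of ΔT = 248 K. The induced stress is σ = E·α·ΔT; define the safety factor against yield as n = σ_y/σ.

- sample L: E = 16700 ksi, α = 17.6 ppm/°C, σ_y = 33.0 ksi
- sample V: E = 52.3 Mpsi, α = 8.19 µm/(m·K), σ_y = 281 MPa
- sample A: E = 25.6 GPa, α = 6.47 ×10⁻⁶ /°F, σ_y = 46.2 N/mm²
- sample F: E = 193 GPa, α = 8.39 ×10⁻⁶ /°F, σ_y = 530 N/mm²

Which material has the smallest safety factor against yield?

With everything in SI (GPa, ×10⁻⁶/K, MPa):
  sample L: E = 115.1, α = 17.6, σ_y = 227.5 → σ = 503 MPa, n = 0.453
  sample V: E = 360.6, α = 8.19, σ_y = 281.0 → σ = 732 MPa, n = 0.384
  sample A: E = 25.60, α = 11.6, σ_y = 46.20 → σ = 73.9 MPa, n = 0.625
  sample F: E = 193.0, α = 15.1, σ_y = 530.0 → σ = 723 MPa, n = 0.733
Sample V has the lowest safety factor, n = 0.384.

sample V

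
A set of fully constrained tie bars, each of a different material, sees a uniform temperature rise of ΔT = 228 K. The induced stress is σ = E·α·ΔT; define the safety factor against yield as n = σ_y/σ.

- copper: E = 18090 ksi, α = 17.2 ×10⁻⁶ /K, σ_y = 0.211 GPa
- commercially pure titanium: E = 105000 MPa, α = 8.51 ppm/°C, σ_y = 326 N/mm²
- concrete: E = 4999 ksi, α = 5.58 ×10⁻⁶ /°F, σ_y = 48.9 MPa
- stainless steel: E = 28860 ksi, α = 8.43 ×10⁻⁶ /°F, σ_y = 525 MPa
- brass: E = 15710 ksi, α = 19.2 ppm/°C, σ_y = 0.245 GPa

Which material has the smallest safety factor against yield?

copper

Converting E to GPa, α to ×10⁻⁶/K, σ_y to MPa, then σ and n for each:
  copper: E = 124.7, α = 17.2, σ_y = 211.0 → σ = 489 MPa, n = 0.431
  commercially pure titanium: E = 105.0, α = 8.51, σ_y = 326.0 → σ = 204 MPa, n = 1.60
  concrete: E = 34.47, α = 10.0, σ_y = 48.90 → σ = 78.9 MPa, n = 0.620
  stainless steel: E = 199.0, α = 15.2, σ_y = 525.0 → σ = 688 MPa, n = 0.763
  brass: E = 108.3, α = 19.2, σ_y = 245.0 → σ = 474 MPa, n = 0.517
Smallest n: copper with n = 0.431.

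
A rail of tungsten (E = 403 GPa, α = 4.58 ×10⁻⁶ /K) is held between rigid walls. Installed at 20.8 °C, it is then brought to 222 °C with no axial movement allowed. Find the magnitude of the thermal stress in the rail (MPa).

371 MPa

ΔT = 201.2 K. Constrained thermal stress σ = E·α·ΔT = 403.0×10³ MPa × 4.58×10⁻⁶ × 201.2 = 371 MPa (compressive).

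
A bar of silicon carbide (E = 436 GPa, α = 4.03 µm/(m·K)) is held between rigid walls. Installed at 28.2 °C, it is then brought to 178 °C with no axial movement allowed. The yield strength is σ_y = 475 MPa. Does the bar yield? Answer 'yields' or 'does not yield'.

does not yield

ΔT = 149.8 K. Constrained thermal stress σ = E·α·ΔT = 436.0×10³ MPa × 4.03×10⁻⁶ × 149.8 = 263 MPa (compressive).
Compare to σ_y = 475 MPa: σ < σ_y, so it does not yield.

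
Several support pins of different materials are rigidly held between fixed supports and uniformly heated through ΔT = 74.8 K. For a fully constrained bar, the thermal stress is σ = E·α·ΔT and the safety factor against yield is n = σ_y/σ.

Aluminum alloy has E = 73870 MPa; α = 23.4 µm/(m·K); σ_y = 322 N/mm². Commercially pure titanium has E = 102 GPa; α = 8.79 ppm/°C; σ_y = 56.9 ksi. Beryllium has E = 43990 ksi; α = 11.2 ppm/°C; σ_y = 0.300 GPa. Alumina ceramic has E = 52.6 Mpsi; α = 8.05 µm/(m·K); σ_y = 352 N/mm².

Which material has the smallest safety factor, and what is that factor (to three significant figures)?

beryllium, n = 1.18

Converting E to GPa, α to ×10⁻⁶/K, σ_y to MPa, then σ and n for each:
  aluminum alloy: E = 73.87, α = 23.4, σ_y = 322.0 → σ = 129 MPa, n = 2.49
  commercially pure titanium: E = 102.0, α = 8.79, σ_y = 392.3 → σ = 67.1 MPa, n = 5.85
  beryllium: E = 303.3, α = 11.2, σ_y = 300.0 → σ = 254 MPa, n = 1.18
  alumina ceramic: E = 362.7, α = 8.05, σ_y = 352.0 → σ = 218 MPa, n = 1.61
The minimum is beryllium at n = 1.18.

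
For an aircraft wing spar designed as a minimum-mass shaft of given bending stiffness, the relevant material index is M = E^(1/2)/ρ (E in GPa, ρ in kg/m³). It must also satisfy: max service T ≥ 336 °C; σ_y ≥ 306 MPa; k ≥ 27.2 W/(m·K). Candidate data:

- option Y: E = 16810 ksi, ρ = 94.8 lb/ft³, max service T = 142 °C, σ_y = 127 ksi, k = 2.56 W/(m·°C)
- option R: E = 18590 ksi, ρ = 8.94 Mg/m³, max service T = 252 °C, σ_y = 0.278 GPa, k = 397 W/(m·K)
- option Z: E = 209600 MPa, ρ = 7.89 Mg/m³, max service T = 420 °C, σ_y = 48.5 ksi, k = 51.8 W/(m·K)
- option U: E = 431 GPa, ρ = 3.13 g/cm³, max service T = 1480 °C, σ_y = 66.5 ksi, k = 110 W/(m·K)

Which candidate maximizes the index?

Screen on constraints: max service T ≥ 336 °C; σ_y ≥ 306 MPa; k ≥ 27.2 W/(m·K). Survivors: option Z, option U.
Putting every candidate on a common basis:
  option Z: E = 209.6 GPa, ρ = 7890 kg/m³
  option U: E = 431.0 GPa, ρ = 3130 kg/m³
  option U: M = 6.63×10⁻³
  option Z: M = 1.83×10⁻³
Option U ranks first.

option U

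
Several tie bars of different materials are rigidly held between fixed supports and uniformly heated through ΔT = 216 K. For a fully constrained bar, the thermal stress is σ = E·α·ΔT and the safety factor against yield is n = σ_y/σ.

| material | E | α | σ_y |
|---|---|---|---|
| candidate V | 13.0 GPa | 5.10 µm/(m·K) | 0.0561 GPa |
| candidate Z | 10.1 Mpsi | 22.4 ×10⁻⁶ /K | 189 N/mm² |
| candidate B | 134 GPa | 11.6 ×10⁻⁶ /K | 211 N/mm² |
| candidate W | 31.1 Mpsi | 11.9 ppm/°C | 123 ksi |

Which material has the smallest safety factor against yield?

In consistent units (E in GPa, α in ×10⁻⁶/K, σ_y in MPa):
  candidate V: E = 13.00, α = 5.10, σ_y = 56.10 → σ = 14.3 MPa, n = 3.92
  candidate Z: E = 69.64, α = 22.4, σ_y = 189.0 → σ = 337 MPa, n = 0.561
  candidate B: E = 134.0, α = 11.6, σ_y = 211.0 → σ = 336 MPa, n = 0.628
  candidate W: E = 214.4, α = 11.9, σ_y = 848.1 → σ = 551 MPa, n = 1.54
Candidate Z has the lowest safety factor, n = 0.561.

candidate Z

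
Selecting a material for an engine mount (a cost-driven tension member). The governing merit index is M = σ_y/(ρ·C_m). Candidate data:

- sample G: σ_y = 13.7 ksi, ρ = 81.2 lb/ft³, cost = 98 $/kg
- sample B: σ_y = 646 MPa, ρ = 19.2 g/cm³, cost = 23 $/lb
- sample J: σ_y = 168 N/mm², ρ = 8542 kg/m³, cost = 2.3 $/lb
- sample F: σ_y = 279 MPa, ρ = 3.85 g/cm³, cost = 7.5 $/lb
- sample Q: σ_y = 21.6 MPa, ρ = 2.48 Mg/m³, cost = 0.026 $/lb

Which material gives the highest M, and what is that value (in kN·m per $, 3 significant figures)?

Normalizing units and computing the index:
  sample G: σ_y = 94.46 MPa, ρ = 1301 kg/m³, cost = 98.00 $/kg
  sample B: σ_y = 646.0 MPa, ρ = 19200 kg/m³, cost = 50.71 $/kg
  sample J: σ_y = 168.0 MPa, ρ = 8542 kg/m³, cost = 5.071 $/kg
  sample F: σ_y = 279.0 MPa, ρ = 3850 kg/m³, cost = 16.53 $/kg
  sample Q: σ_y = 21.60 MPa, ρ = 2480 kg/m³, cost = 0.05732 $/kg
  sample Q: M = 152 kN·m per $
  sample F: M = 4.38 kN·m per $
  sample J: M = 3.88 kN·m per $
  sample G: M = 0.741 kN·m per $
  sample B: M = 0.664 kN·m per $
Highest index: sample Q.

sample Q, M = 152 kN·m per $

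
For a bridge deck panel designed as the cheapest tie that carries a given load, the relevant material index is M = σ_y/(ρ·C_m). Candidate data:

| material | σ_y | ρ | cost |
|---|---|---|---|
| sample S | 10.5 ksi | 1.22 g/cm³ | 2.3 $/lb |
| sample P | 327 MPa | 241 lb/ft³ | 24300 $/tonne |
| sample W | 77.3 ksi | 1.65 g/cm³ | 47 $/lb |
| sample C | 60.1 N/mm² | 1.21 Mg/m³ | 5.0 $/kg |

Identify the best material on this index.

sample S

Normalizing units and computing the index:
  sample S: σ_y = 72.39 MPa, ρ = 1220 kg/m³, cost = 5.071 $/kg
  sample P: σ_y = 327.0 MPa, ρ = 3860 kg/m³, cost = 24.30 $/kg
  sample W: σ_y = 533.0 MPa, ρ = 1650 kg/m³, cost = 103.6 $/kg
  sample C: σ_y = 60.10 MPa, ρ = 1210 kg/m³, cost = 5.000 $/kg
  sample S: M = 11.7 kN·m per $
  sample C: M = 9.93 kN·m per $
  sample P: M = 3.49 kN·m per $
  sample W: M = 3.12 kN·m per $
Sample S has the largest M.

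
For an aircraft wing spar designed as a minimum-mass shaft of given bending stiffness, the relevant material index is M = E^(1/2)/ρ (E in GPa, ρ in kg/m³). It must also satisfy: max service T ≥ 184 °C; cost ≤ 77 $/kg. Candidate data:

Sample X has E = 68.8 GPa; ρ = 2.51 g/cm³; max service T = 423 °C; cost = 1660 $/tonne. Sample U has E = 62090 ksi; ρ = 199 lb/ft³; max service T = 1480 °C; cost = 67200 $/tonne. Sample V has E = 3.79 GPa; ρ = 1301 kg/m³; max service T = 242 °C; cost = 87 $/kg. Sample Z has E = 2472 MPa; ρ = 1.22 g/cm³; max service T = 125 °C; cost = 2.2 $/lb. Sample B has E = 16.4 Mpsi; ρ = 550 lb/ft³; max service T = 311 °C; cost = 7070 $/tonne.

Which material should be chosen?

Screen on constraints: max service T ≥ 184 °C; cost ≤ 77 $/kg. Survivors: sample X, sample U, sample B.
Normalizing units and computing the index:
  sample X: E = 68.80 GPa, ρ = 2510 kg/m³
  sample U: E = 428.1 GPa, ρ = 3188 kg/m³
  sample B: E = 113.1 GPa, ρ = 8810 kg/m³
  sample U: M = 6.49×10⁻³
  sample X: M = 3.30×10⁻³
  sample B: M = 1.21×10⁻³
Sample U ranks first.

sample U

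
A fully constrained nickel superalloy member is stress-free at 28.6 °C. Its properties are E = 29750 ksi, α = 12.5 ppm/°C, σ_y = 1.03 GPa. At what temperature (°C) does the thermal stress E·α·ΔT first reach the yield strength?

E = 29750 ksi = 205.1 GPa.
σ_y = 1.03 GPa = 1030 MPa.
E·α·ΔT = 1030 MPa ⇒ ΔT = 1030 / (205.1×10³ × 12.5×10⁻⁶) = 401.7 K.
T = 28.6 + 401.7 = 430.3 °C.

430 °C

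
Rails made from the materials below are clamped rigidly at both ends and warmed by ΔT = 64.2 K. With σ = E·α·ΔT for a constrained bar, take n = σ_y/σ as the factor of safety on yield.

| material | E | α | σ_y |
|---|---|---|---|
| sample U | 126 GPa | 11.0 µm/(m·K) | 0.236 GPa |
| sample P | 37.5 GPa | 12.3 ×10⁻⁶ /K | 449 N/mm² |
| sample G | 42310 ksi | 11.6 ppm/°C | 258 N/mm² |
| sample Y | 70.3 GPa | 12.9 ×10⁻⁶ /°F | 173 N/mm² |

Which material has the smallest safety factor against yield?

In consistent units (E in GPa, α in ×10⁻⁶/K, σ_y in MPa):
  sample U: E = 126.0, α = 11.0, σ_y = 236.0 → σ = 89.0 MPa, n = 2.65
  sample P: E = 37.50, α = 12.3, σ_y = 449.0 → σ = 29.6 MPa, n = 15.2
  sample G: E = 291.7, α = 11.6, σ_y = 258.0 → σ = 217 MPa, n = 1.19
  sample Y: E = 70.30, α = 23.2, σ_y = 173.0 → σ = 105 MPa, n = 1.65
Smallest n: sample G with n = 1.19.

sample G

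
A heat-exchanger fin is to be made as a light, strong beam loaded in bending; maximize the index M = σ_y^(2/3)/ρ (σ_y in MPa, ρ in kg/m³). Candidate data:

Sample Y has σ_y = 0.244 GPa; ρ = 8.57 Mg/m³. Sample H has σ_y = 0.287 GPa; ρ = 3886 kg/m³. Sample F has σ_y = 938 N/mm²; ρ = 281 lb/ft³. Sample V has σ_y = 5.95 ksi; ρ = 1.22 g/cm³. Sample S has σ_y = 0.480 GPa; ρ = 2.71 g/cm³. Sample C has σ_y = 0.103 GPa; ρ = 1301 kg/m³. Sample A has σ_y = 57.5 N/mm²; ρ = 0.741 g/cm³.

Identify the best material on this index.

sample S

After converting to SI:
  sample Y: σ_y = 244.0 MPa, ρ = 8570 kg/m³
  sample H: σ_y = 287.0 MPa, ρ = 3886 kg/m³
  sample F: σ_y = 938.0 MPa, ρ = 4501 kg/m³
  sample V: σ_y = 41.02 MPa, ρ = 1220 kg/m³
  sample S: σ_y = 480.0 MPa, ρ = 2710 kg/m³
  sample C: σ_y = 103.0 MPa, ρ = 1301 kg/m³
  sample A: σ_y = 57.50 MPa, ρ = 741.0 kg/m³
  sample S: M = 22.6×10⁻³
  sample F: M = 21.3×10⁻³
  sample A: M = 20.1×10⁻³
  sample C: M = 16.9×10⁻³
  sample H: M = 11.2×10⁻³
  sample V: M = 9.75×10⁻³
  sample Y: M = 4.56×10⁻³
Sample S ranks first.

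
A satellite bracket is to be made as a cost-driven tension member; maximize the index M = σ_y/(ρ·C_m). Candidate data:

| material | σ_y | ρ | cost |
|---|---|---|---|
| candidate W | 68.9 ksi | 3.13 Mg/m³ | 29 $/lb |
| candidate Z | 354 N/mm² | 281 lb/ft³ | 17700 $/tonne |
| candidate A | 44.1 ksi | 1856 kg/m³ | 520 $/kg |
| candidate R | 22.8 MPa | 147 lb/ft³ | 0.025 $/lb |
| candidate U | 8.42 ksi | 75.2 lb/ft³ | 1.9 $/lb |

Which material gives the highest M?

candidate R

Convert each candidate to consistent units, then evaluate M:
  candidate W: σ_y = 475.0 MPa, ρ = 3130 kg/m³, cost = 63.93 $/kg
  candidate Z: σ_y = 354.0 MPa, ρ = 4501 kg/m³, cost = 17.70 $/kg
  candidate A: σ_y = 304.1 MPa, ρ = 1856 kg/m³, cost = 520.0 $/kg
  candidate R: σ_y = 22.80 MPa, ρ = 2355 kg/m³, cost = 0.05511 $/kg
  candidate U: σ_y = 58.05 MPa, ρ = 1205 kg/m³, cost = 4.189 $/kg
  candidate R: M = 176 kN·m per $
  candidate U: M = 11.5 kN·m per $
  candidate Z: M = 4.44 kN·m per $
  candidate W: M = 2.37 kN·m per $
  candidate A: M = 0.315 kN·m per $
The maximum is for candidate R.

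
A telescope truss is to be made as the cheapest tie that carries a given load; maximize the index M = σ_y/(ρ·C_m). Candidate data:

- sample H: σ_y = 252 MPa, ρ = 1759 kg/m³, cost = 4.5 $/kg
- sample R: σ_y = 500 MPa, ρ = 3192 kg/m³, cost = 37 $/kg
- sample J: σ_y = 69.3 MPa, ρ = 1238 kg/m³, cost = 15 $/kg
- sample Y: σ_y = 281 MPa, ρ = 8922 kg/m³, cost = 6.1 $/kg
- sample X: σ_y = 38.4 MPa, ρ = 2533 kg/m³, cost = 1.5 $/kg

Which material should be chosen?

Computing M directly (units already consistent):
  sample H: M = 31.8 kN·m per $
  sample X: M = 10.1 kN·m per $
  sample Y: M = 5.16 kN·m per $
  sample R: M = 4.23 kN·m per $
  sample J: M = 3.73 kN·m per $
The maximum is for sample H.

sample H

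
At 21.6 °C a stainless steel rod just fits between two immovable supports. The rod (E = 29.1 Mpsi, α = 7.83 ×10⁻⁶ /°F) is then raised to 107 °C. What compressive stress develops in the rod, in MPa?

241 MPa

E = 29.1 Mpsi = 200.6 GPa.
α = 7.83×10⁻⁶/°F × 9/5 = 14.1×10⁻⁶/K.
ΔT = 85.40 K. Constrained thermal stress σ = E·α·ΔT = 200.6×10³ MPa × 14.1×10⁻⁶ × 85.40 = 241 MPa (compressive).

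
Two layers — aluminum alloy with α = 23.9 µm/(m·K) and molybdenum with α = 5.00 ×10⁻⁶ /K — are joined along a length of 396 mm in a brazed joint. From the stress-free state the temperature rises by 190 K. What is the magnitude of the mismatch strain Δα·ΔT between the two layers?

Δα = |23.9 − 5.00|×10⁻⁶/K = 18.9×10⁻⁶/K.
Mismatch strain = Δα·ΔT = 18.9×10⁻⁶ × 190.0 = 3.59×10⁻³.

3.59×10⁻³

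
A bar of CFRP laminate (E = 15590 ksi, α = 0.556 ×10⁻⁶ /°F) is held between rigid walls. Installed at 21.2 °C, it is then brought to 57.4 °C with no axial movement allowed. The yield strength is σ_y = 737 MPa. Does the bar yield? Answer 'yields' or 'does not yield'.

does not yield

E = 15590 ksi = 107.5 GPa.
α = 0.556×10⁻⁶/°F × 9/5 = 1.00×10⁻⁶/K.
ΔT = 36.20 K. Constrained thermal stress σ = E·α·ΔT = 107.5×10³ MPa × 1.00×10⁻⁶ × 36.20 = 3.89 MPa (compressive).
Compare to σ_y = 737 MPa: σ < σ_y, so it does not yield.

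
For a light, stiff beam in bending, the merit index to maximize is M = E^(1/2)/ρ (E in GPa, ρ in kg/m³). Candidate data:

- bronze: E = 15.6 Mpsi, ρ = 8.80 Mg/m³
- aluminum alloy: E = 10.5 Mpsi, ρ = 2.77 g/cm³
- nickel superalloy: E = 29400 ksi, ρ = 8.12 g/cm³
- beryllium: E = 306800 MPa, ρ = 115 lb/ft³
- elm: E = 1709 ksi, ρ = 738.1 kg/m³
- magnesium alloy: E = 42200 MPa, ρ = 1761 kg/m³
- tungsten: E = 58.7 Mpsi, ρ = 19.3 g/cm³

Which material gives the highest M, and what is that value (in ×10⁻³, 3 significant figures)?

Putting every candidate on a common basis:
  bronze: E = 107.6 GPa, ρ = 8800 kg/m³
  aluminum alloy: E = 72.39 GPa, ρ = 2770 kg/m³
  nickel superalloy: E = 202.7 GPa, ρ = 8120 kg/m³
  beryllium: E = 306.8 GPa, ρ = 1842 kg/m³
  elm: E = 11.78 GPa, ρ = 738.1 kg/m³
  magnesium alloy: E = 42.20 GPa, ρ = 1761 kg/m³
  tungsten: E = 404.7 GPa, ρ = 19300 kg/m³
  beryllium: M = 9.51×10⁻³
  elm: M = 4.65×10⁻³
  magnesium alloy: M = 3.69×10⁻³
  aluminum alloy: M = 3.07×10⁻³
  nickel superalloy: M = 1.75×10⁻³
  bronze: M = 1.18×10⁻³
  tungsten: M = 1.04×10⁻³
The maximum is for beryllium.

beryllium, M = 9.51×10⁻³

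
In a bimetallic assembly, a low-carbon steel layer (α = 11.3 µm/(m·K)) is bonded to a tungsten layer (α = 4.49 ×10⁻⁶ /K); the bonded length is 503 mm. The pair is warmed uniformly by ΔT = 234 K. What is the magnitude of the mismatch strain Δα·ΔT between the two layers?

1.59×10⁻³

Δα = |11.3 − 4.49|×10⁻⁶/K = 6.81×10⁻⁶/K.
Mismatch strain = Δα·ΔT = 6.81×10⁻⁶ × 234.0 = 1.59×10⁻³.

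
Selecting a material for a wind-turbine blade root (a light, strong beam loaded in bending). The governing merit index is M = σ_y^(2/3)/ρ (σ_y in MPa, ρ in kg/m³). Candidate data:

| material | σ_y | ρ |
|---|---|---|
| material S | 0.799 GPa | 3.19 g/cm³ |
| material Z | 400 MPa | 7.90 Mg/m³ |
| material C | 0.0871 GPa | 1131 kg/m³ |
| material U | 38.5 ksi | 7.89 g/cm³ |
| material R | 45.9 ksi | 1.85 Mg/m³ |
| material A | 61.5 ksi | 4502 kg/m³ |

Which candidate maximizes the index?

In SI units:
  material S: σ_y = 799.0 MPa, ρ = 3190 kg/m³
  material Z: σ_y = 400.0 MPa, ρ = 7900 kg/m³
  material C: σ_y = 87.10 MPa, ρ = 1131 kg/m³
  material U: σ_y = 265.4 MPa, ρ = 7890 kg/m³
  material R: σ_y = 316.5 MPa, ρ = 1850 kg/m³
  material A: σ_y = 424.0 MPa, ρ = 4502 kg/m³
  material S: M = 27.0×10⁻³
  material R: M = 25.1×10⁻³
  material C: M = 17.4×10⁻³
  material A: M = 12.5×10⁻³
  material Z: M = 6.87×10⁻³
  material U: M = 5.23×10⁻³
Material S has the largest M.

material S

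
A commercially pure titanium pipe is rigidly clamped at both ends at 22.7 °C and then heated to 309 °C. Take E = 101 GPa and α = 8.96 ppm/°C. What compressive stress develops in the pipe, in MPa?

259 MPa

ΔT = 286.3 K. Constrained thermal stress σ = E·α·ΔT = 101.0×10³ MPa × 8.96×10⁻⁶ × 286.3 = 259 MPa (compressive).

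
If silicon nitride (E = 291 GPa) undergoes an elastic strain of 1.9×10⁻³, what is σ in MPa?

σ = E·ε = 291000 MPa × 1.9×10⁻³ = 553 MPa.

553 MPa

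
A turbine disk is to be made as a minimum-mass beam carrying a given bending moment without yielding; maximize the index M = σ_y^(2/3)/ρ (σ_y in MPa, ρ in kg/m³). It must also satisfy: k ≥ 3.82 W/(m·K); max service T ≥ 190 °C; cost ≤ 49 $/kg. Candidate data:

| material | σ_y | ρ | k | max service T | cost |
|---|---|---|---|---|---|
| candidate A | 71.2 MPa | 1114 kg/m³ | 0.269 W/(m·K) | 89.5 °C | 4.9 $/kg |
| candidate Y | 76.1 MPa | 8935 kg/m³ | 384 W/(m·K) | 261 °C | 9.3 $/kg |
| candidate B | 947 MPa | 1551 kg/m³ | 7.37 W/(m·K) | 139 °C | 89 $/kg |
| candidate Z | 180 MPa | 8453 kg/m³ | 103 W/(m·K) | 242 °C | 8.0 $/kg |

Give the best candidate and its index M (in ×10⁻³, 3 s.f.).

candidate Z, M = 3.77×10⁻³

Screen on constraints: k ≥ 3.82 W/(m·K); max service T ≥ 190 °C; cost ≤ 49 $/kg. Survivors: candidate Y, candidate Z.
Evaluate M for each candidate:
  candidate Z: M = 3.77×10⁻³
  candidate Y: M = 2.01×10⁻³
Candidate Z has the largest M.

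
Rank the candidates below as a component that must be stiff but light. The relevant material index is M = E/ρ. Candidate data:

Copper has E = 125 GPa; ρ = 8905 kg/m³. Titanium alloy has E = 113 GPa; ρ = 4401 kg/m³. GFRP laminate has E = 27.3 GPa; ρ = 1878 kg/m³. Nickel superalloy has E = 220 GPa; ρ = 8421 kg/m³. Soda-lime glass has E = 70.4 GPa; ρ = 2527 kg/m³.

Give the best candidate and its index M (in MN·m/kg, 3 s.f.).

Per-candidate index values:
  soda-lime glass: M = 27.9 MN·m/kg
  nickel superalloy: M = 26.1 MN·m/kg
  titanium alloy: M = 25.7 MN·m/kg
  GFRP laminate: M = 14.5 MN·m/kg
  copper: M = 14.0 MN·m/kg
Soda-lime glass ranks first.

soda-lime glass, M = 27.9 MN·m/kg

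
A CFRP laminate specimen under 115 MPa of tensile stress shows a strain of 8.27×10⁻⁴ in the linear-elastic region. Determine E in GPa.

E = σ/ε = 115 MPa / 8.27×10⁻⁴ = 139100 MPa = 139 GPa.

139 GPa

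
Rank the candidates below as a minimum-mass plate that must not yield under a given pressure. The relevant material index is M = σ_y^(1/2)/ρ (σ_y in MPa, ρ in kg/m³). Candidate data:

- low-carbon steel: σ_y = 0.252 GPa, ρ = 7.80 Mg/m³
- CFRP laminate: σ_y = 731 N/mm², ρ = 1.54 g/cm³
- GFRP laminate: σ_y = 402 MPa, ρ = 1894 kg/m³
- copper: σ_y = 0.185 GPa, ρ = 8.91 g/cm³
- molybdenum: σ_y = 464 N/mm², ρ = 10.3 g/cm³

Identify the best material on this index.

CFRP laminate

Normalizing units and computing the index:
  low-carbon steel: σ_y = 252.0 MPa, ρ = 7800 kg/m³
  CFRP laminate: σ_y = 731.0 MPa, ρ = 1540 kg/m³
  GFRP laminate: σ_y = 402.0 MPa, ρ = 1894 kg/m³
  copper: σ_y = 185.0 MPa, ρ = 8910 kg/m³
  molybdenum: σ_y = 464.0 MPa, ρ = 10300 kg/m³
  CFRP laminate: M = 17.6×10⁻³
  GFRP laminate: M = 10.6×10⁻³
  molybdenum: M = 2.09×10⁻³
  low-carbon steel: M = 2.04×10⁻³
  copper: M = 1.53×10⁻³
Highest index: CFRP laminate.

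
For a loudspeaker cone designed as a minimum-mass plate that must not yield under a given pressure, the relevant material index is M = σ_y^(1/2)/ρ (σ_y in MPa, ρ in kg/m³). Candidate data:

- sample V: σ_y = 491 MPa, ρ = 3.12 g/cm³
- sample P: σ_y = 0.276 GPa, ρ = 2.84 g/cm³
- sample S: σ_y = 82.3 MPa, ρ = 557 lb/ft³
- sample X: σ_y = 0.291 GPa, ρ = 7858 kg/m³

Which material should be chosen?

sample V

In SI units:
  sample V: σ_y = 491.0 MPa, ρ = 3120 kg/m³
  sample P: σ_y = 276.0 MPa, ρ = 2840 kg/m³
  sample S: σ_y = 82.30 MPa, ρ = 8922 kg/m³
  sample X: σ_y = 291.0 MPa, ρ = 7858 kg/m³
  sample V: M = 7.10×10⁻³
  sample P: M = 5.85×10⁻³
  sample X: M = 2.17×10⁻³
  sample S: M = 1.02×10⁻³
The maximum is for sample V.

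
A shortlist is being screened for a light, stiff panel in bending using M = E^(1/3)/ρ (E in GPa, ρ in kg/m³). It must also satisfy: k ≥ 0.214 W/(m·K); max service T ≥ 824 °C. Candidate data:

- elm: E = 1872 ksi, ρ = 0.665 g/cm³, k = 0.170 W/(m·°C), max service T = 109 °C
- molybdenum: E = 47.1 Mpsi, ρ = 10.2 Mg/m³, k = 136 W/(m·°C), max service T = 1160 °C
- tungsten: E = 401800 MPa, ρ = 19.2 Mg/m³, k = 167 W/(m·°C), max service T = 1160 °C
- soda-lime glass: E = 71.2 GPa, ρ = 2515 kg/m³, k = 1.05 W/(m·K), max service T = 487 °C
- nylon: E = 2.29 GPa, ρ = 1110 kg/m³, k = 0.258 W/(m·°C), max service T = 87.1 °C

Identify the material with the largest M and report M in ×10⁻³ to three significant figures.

molybdenum, M = 0.674×10⁻³

Screen on constraints: k ≥ 0.214 W/(m·K); max service T ≥ 824 °C. Survivors: molybdenum, tungsten.
After converting to SI:
  molybdenum: E = 324.7 GPa, ρ = 10200 kg/m³
  tungsten: E = 401.8 GPa, ρ = 19200 kg/m³
  molybdenum: M = 0.674×10⁻³
  tungsten: M = 0.384×10⁻³
Highest index: molybdenum.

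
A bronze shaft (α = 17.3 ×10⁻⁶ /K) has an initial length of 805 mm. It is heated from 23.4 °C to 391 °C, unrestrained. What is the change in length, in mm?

5.12 mm

ΔT = 391 − 23.4 = 367.6 K.
ΔL = α·L₀·ΔT = 17.3×10⁻⁶ × 805 mm × 367.6 K = 5.12 mm.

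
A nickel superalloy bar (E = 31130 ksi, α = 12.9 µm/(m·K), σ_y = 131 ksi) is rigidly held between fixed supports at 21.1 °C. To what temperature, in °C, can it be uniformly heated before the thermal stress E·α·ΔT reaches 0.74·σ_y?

E = 31130 ksi = 214.6 GPa.
σ_y = 131 ksi = 903.2 MPa.
E·α·ΔT = 668.4 MPa ⇒ ΔT = 668.4 / (214.6×10³ × 12.9×10⁻⁶) = 241.4 K.
T = 21.1 + 241.4 = 262.5 °C.

262 °C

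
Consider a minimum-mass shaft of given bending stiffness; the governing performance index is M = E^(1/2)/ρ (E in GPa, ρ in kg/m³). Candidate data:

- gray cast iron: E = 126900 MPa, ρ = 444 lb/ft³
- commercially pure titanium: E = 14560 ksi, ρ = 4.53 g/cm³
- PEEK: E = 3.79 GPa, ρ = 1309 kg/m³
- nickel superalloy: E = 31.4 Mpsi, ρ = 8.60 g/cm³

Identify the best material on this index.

commercially pure titanium

Convert each candidate to consistent units, then evaluate M:
  gray cast iron: E = 126.9 GPa, ρ = 7112 kg/m³
  commercially pure titanium: E = 100.4 GPa, ρ = 4530 kg/m³
  PEEK: E = 3.790 GPa, ρ = 1309 kg/m³
  nickel superalloy: E = 216.5 GPa, ρ = 8600 kg/m³
  commercially pure titanium: M = 2.21×10⁻³
  nickel superalloy: M = 1.71×10⁻³
  gray cast iron: M = 1.58×10⁻³
  PEEK: M = 1.49×10⁻³
Commercially pure titanium ranks first.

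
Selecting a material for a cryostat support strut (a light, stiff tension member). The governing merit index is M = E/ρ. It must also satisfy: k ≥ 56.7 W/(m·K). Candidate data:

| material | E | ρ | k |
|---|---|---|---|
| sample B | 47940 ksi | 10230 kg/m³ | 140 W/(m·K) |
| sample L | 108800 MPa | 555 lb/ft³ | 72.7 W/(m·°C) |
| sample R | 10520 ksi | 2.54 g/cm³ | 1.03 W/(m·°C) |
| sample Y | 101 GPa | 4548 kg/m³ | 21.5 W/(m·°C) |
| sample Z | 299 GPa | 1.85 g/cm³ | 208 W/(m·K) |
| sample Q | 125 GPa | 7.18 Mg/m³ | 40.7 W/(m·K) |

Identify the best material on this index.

Screen on constraints: k ≥ 56.7 W/(m·K). Survivors: sample B, sample L, sample Z.
Convert each candidate to consistent units, then evaluate M:
  sample B: E = 330.5 GPa, ρ = 10230 kg/m³
  sample L: E = 108.8 GPa, ρ = 8890 kg/m³
  sample Z: E = 299.0 GPa, ρ = 1850 kg/m³
  sample Z: M = 162 MN·m/kg
  sample B: M = 32.3 MN·m/kg
  sample L: M = 12.2 MN·m/kg
The maximum is for sample Z.

sample Z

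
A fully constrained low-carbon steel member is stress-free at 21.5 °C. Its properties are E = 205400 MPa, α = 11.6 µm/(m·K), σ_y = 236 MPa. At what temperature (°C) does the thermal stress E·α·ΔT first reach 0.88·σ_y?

109 °C

E = 205400 MPa = 205.4 GPa.
E·α·ΔT = 207.7 MPa ⇒ ΔT = 207.7 / (205.4×10³ × 11.6×10⁻⁶) = 87.16 K.
T = 21.5 + 87.16 = 108.7 °C.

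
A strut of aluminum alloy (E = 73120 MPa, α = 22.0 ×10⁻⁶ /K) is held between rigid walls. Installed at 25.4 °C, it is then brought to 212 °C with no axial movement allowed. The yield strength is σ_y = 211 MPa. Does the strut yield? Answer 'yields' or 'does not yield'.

E = 73120 MPa = 73.12 GPa.
ΔT = 186.6 K. Constrained thermal stress σ = E·α·ΔT = 73.12×10³ MPa × 22.0×10⁻⁶ × 186.6 = 300 MPa (compressive).
Compare to σ_y = 211 MPa: σ ≥ σ_y, so it yields.

yields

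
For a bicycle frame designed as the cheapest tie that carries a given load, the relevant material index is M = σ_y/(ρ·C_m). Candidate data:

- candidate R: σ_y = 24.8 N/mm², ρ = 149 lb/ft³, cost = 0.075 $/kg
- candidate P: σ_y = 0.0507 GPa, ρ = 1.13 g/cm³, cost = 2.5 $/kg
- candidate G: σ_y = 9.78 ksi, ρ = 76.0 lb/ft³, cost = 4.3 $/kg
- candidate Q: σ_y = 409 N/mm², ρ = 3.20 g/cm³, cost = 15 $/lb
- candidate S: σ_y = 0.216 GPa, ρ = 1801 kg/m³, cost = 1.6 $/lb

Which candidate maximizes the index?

candidate R

Normalizing units and computing the index:
  candidate R: σ_y = 24.80 MPa, ρ = 2387 kg/m³, cost = 0.07500 $/kg
  candidate P: σ_y = 50.70 MPa, ρ = 1130 kg/m³, cost = 2.500 $/kg
  candidate G: σ_y = 67.43 MPa, ρ = 1217 kg/m³, cost = 4.300 $/kg
  candidate Q: σ_y = 409.0 MPa, ρ = 3200 kg/m³, cost = 33.07 $/kg
  candidate S: σ_y = 216.0 MPa, ρ = 1801 kg/m³, cost = 3.527 $/kg
  candidate R: M = 139 kN·m per $
  candidate S: M = 34.0 kN·m per $
  candidate P: M = 17.9 kN·m per $
  candidate G: M = 12.9 kN·m per $
  candidate Q: M = 3.87 kN·m per $
Candidate R ranks first.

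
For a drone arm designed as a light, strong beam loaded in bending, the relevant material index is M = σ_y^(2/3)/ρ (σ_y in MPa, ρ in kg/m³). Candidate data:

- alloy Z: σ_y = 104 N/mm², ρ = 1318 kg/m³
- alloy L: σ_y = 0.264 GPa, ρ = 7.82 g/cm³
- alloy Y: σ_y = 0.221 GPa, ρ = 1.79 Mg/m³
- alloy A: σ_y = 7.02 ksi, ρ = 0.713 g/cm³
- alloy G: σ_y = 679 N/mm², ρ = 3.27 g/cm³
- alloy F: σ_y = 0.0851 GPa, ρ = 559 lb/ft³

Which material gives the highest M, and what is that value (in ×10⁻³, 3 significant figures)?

alloy G, M = 23.6×10⁻³

Normalizing units and computing the index:
  alloy Z: σ_y = 104.0 MPa, ρ = 1318 kg/m³
  alloy L: σ_y = 264.0 MPa, ρ = 7820 kg/m³
  alloy Y: σ_y = 221.0 MPa, ρ = 1790 kg/m³
  alloy A: σ_y = 48.40 MPa, ρ = 713.0 kg/m³
  alloy G: σ_y = 679.0 MPa, ρ = 3270 kg/m³
  alloy F: σ_y = 85.10 MPa, ρ = 8954 kg/m³
  alloy G: M = 23.6×10⁻³
  alloy Y: M = 20.4×10⁻³
  alloy A: M = 18.6×10⁻³
  alloy Z: M = 16.8×10⁻³
  alloy L: M = 5.26×10⁻³
  alloy F: M = 2.16×10⁻³
Alloy G ranks first.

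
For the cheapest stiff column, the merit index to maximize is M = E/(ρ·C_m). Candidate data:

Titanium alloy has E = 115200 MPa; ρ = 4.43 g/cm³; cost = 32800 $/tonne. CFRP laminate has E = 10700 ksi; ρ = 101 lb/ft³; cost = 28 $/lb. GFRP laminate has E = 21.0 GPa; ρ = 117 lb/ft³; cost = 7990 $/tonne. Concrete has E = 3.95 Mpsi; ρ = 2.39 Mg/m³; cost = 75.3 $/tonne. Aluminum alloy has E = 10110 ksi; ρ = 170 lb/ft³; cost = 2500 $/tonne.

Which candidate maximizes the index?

concrete

Putting every candidate on a common basis:
  titanium alloy: E = 115.2 GPa, ρ = 4430 kg/m³, cost = 32.80 $/kg
  CFRP laminate: E = 73.77 GPa, ρ = 1618 kg/m³, cost = 61.73 $/kg
  GFRP laminate: E = 21.00 GPa, ρ = 1874 kg/m³, cost = 7.990 $/kg
  concrete: E = 27.23 GPa, ρ = 2390 kg/m³, cost = 0.07530 $/kg
  aluminum alloy: E = 69.71 GPa, ρ = 2723 kg/m³, cost = 2.500 $/kg
  concrete: M = 151 MN·m per $
  aluminum alloy: M = 10.2 MN·m per $
  GFRP laminate: M = 1.40 MN·m per $
  titanium alloy: M = 0.793 MN·m per $
  CFRP laminate: M = 0.739 MN·m per $
Concrete ranks first.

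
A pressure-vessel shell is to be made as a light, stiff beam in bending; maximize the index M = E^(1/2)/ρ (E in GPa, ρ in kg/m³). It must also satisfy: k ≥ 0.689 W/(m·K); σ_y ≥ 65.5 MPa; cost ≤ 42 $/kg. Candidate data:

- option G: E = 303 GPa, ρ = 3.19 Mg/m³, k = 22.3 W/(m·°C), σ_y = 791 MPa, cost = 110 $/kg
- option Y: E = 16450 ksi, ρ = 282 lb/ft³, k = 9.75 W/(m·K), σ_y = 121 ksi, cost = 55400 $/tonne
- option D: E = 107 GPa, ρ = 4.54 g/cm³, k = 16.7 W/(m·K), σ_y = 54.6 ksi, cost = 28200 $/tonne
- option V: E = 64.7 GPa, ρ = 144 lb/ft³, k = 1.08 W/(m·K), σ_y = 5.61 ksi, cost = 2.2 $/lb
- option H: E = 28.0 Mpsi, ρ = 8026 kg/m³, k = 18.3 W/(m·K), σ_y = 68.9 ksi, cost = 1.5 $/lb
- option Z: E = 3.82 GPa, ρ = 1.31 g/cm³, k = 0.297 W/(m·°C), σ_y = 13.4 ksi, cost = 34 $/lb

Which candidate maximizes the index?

Screen on constraints: k ≥ 0.689 W/(m·K); σ_y ≥ 65.5 MPa; cost ≤ 42 $/kg. Survivors: option D, option H.
Normalizing units and computing the index:
  option D: E = 107.0 GPa, ρ = 4540 kg/m³
  option H: E = 193.1 GPa, ρ = 8026 kg/m³
  option D: M = 2.28×10⁻³
  option H: M = 1.73×10⁻³
Option D has the largest M.

option D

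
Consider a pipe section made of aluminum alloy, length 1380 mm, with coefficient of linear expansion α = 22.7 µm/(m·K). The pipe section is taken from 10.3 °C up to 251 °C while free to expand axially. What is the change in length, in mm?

ΔT = 251 − 10.3 = 240.7 K.
ΔL = α·L₀·ΔT = 22.7×10⁻⁶ × 1380 mm × 240.7 K = 7.54 mm.

7.54 mm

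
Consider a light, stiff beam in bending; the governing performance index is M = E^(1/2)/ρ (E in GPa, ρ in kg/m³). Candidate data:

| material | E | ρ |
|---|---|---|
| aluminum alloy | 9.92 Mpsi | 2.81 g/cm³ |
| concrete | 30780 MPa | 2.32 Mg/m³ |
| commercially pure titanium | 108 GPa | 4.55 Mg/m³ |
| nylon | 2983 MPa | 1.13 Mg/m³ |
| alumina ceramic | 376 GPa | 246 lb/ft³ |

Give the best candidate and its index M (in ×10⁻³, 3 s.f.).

In SI units:
  aluminum alloy: E = 68.40 GPa, ρ = 2810 kg/m³
  concrete: E = 30.78 GPa, ρ = 2320 kg/m³
  commercially pure titanium: E = 108.0 GPa, ρ = 4550 kg/m³
  nylon: E = 2.983 GPa, ρ = 1130 kg/m³
  alumina ceramic: E = 376.0 GPa, ρ = 3941 kg/m³
  alumina ceramic: M = 4.92×10⁻³
  aluminum alloy: M = 2.94×10⁻³
  concrete: M = 2.39×10⁻³
  commercially pure titanium: M = 2.28×10⁻³
  nylon: M = 1.53×10⁻³
Alumina ceramic has the largest M.

alumina ceramic, M = 4.92×10⁻³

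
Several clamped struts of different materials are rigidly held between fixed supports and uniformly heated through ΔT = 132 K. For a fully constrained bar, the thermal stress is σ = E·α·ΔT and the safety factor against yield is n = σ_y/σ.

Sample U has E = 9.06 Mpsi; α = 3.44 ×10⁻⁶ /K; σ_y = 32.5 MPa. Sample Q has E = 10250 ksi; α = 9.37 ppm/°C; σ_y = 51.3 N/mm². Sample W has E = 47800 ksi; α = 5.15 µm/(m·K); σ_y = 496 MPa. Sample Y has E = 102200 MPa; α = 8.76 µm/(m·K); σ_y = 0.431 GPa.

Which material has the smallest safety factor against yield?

sample Q

Converting E to GPa, α to ×10⁻⁶/K, σ_y to MPa, then σ and n for each:
  sample U: E = 62.47, α = 3.44, σ_y = 32.50 → σ = 28.4 MPa, n = 1.15
  sample Q: E = 70.67, α = 9.37, σ_y = 51.30 → σ = 87.4 MPa, n = 0.587
  sample W: E = 329.6, α = 5.15, σ_y = 496.0 → σ = 224 MPa, n = 2.21
  sample Y: E = 102.2, α = 8.76, σ_y = 431.0 → σ = 118 MPa, n = 3.65
Smallest n: sample Q with n = 0.587.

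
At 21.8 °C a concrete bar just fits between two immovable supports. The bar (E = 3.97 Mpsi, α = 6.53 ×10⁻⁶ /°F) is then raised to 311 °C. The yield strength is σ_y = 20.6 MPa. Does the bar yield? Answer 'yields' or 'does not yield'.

E = 3.97 Mpsi = 27.37 GPa.
α = 6.53×10⁻⁶/°F × 9/5 = 11.8×10⁻⁶/K.
ΔT = 289.2 K. Constrained thermal stress σ = E·α·ΔT = 27.37×10³ MPa × 11.8×10⁻⁶ × 289.2 = 93.0 MPa (compressive).
Compare to σ_y = 20.6 MPa: σ ≥ σ_y, so it yields.

yields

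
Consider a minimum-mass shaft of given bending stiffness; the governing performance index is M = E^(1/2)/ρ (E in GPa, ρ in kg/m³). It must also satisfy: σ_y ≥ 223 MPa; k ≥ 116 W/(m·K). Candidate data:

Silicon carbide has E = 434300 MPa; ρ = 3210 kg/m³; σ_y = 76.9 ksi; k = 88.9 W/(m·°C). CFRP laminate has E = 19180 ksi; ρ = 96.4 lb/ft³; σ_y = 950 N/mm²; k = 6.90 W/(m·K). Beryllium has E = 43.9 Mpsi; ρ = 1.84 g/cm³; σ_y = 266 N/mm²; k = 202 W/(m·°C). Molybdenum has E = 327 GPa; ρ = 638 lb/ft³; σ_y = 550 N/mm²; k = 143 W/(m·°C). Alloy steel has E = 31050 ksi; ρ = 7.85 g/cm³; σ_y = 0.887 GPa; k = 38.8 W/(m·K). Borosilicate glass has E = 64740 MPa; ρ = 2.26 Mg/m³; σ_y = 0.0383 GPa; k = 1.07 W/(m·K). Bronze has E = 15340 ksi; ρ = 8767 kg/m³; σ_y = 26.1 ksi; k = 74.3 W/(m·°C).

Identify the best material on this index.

Screen on constraints: σ_y ≥ 223 MPa; k ≥ 116 W/(m·K). Survivors: beryllium, molybdenum.
In SI units:
  beryllium: E = 302.7 GPa, ρ = 1840 kg/m³
  molybdenum: E = 327.0 GPa, ρ = 10220 kg/m³
  beryllium: M = 9.46×10⁻³
  molybdenum: M = 1.77×10⁻³
Beryllium ranks first.

beryllium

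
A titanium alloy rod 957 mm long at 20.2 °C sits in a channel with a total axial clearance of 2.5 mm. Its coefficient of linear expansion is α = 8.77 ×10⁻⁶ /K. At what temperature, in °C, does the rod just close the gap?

318 °C

α·L₀·ΔT = 2.5 mm ⇒ ΔT = 2.5 / (8.77×10⁻⁶ × 957.0) = 297.9 K.
T = 20.2 + 297.9 = 318.1 °C.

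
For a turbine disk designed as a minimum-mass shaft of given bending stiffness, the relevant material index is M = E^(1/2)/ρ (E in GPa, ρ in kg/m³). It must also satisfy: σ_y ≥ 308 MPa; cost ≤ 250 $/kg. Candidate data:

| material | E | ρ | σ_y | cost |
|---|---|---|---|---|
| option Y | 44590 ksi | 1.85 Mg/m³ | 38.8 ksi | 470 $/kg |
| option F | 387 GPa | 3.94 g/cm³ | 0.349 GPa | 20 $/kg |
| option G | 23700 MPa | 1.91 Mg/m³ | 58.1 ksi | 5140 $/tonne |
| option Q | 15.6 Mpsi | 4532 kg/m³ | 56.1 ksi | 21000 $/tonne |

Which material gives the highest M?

Screen on constraints: σ_y ≥ 308 MPa; cost ≤ 250 $/kg. Survivors: option F, option G, option Q.
Convert each candidate to consistent units, then evaluate M:
  option F: E = 387.0 GPa, ρ = 3940 kg/m³
  option G: E = 23.70 GPa, ρ = 1910 kg/m³
  option Q: E = 107.6 GPa, ρ = 4532 kg/m³
  option F: M = 4.99×10⁻³
  option G: M = 2.55×10⁻³
  option Q: M = 2.29×10⁻³
The maximum is for option F.

option F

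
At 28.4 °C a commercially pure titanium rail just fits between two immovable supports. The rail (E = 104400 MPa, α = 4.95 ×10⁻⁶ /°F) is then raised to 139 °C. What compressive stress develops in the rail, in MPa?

103 MPa

E = 104400 MPa = 104.4 GPa.
α = 4.95×10⁻⁶/°F × 9/5 = 8.91×10⁻⁶/K.
ΔT = 110.6 K. Constrained thermal stress σ = E·α·ΔT = 104.4×10³ MPa × 8.91×10⁻⁶ × 110.6 = 103 MPa (compressive).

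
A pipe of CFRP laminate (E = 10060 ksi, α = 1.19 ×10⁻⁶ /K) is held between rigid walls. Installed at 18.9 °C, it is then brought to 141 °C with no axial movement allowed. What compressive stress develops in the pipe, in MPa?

10.1 MPa

E = 10060 ksi = 69.36 GPa.
ΔT = 122.1 K. Constrained thermal stress σ = E·α·ΔT = 69.36×10³ MPa × 1.19×10⁻⁶ × 122.1 = 10.1 MPa (compressive).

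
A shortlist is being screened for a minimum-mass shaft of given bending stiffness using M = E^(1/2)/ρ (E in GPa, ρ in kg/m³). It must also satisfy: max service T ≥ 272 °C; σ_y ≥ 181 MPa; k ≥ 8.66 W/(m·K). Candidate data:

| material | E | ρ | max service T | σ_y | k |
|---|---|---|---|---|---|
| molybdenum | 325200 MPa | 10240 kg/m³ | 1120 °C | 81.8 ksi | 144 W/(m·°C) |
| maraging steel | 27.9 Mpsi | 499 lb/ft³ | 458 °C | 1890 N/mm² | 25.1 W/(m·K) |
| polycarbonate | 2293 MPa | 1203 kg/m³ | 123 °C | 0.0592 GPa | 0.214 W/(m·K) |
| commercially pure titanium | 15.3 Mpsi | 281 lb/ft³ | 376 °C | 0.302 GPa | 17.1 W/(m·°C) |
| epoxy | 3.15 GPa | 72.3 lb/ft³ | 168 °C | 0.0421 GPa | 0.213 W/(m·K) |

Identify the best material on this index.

Screen on constraints: max service T ≥ 272 °C; σ_y ≥ 181 MPa; k ≥ 8.66 W/(m·K). Survivors: molybdenum, maraging steel, commercially pure titanium.
In SI units:
  molybdenum: E = 325.2 GPa, ρ = 10240 kg/m³
  maraging steel: E = 192.4 GPa, ρ = 7993 kg/m³
  commercially pure titanium: E = 105.5 GPa, ρ = 4501 kg/m³
  commercially pure titanium: M = 2.28×10⁻³
  molybdenum: M = 1.76×10⁻³
  maraging steel: M = 1.74×10⁻³
The maximum is for commercially pure titanium.

commercially pure titanium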